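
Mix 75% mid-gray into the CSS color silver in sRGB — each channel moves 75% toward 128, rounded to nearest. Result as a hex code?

#909090

CSS silver is rgb(192, 192, 192).
A 75% tone moves each channel 75% toward 128:
  R: 192 + 0.75×(128−192) = 192 − 48 = 144 → 144
  G: 192 + 0.75×(128−192) = 192 − 48 = 144 → 144
  B: 192 + 0.75×(128−192) = 192 − 48 = 144 → 144
rgb(144, 144, 144) = #909090.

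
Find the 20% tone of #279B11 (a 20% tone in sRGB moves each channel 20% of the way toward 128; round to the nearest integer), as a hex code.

#399627

#279B11 is rgb(39, 155, 17).
Lerp each channel 20% toward 128:
  R: 39 + 0.2×(128−39) = 39 + 17.8 = 56.8 → 57
  G: 155 − 5.4 = 149.6 → 150
  B: 17 + 22.2 = 39.2 → 39
rgb(57, 150, 39) = #399627.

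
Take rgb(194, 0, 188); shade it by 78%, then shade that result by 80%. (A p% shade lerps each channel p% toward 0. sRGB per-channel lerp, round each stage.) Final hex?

#090008

A 78% shade moves each channel 78% toward 0:
  R: 194 + 0.78×(0−194) = 194 − 151.32 = 42.68 → 43
  G: 0 + 0.78×(0−0) = 0 + 0 = 0 → 0
  B: 188 − 146.64 = 41.36 → 41
After the shade: rgb(43, 0, 41) = #2b0029.
An 80% shade moves each channel 80% toward 0:
  R: 43 + 0.8×(0−43) = 43 − 34.4 = 8.6 → 9
  G: 0 + 0.8×(0−0) = 0 + 0 = 0 → 0
  B: 41 − 32.8 = 8.2 → 8
rgb(9, 0, 8) = #090008.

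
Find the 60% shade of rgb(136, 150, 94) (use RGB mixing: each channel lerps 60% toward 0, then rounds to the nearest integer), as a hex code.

#363C26

A 60% shade moves each channel 60% toward 0:
  R: 136 − 81.6 = 54.4 → 54
  G: 150 + 0.6×(0−150) = 150 − 90 = 60 → 60
  B: 94 + 0.6×(0−94) = 94 − 56.4 = 37.6 → 38
rgb(54, 60, 38) = #363C26.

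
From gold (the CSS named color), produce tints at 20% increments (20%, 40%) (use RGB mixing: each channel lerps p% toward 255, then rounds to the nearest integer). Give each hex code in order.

#ffdf33, #ffe766

CSS gold is rgb(255, 215, 0).
20%: (255→255, 215 + 8 = 223→223, 0 + 51 = 51→51) → #ffdf33
40%: (255→255, 215 + 16 = 231→231, 0 + 102 = 102→102) → #ffe766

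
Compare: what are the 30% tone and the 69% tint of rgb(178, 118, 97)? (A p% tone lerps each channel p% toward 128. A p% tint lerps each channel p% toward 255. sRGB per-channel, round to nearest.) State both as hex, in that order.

30% tone:
  R: 178 + 0.3×(128−178) = 178 − 15 = 163 → 163
  G: 118 + 0.3×(128−118) = 118 + 3 = 121 → 121
  B: 97 + 0.3×(128−97) = 97 + 9.3 = 106.3 → 106
  → #a3796a
69% tint:
  R: 178 + 53.13 = 231.13 → 231
  G: 118 + 0.69×(255−118) = 118 + 94.53 = 212.53 → 213
  B: 97 + 109.02 = 206.02 → 206
  → #e7d5ce

#a3796a, #e7d5ce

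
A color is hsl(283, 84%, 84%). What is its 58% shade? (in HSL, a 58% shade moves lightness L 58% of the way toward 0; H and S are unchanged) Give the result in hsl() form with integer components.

hsl(283, 84%, 35%)

L moves 58% from 84 toward 0: 84 − 48.72 = 35.28 → 35.
H and S are unchanged.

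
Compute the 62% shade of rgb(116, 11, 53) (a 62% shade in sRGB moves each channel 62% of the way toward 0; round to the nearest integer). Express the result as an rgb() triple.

rgb(44, 4, 20)

Lerp each channel 62% toward 0:
  R: 116 − 71.92 = 44.08 → 44
  G: 11 + 0.62×(0−11) = 11 − 6.82 = 4.18 → 4
  B: 53 + 0.62×(0−53) = 53 − 32.86 = 20.14 → 20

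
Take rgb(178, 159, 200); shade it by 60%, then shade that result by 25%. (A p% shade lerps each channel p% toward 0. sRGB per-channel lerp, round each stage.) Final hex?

A 60% shade moves each channel 60% toward 0:
  R: 178 − 106.8 = 71.2 → 71
  G: 159 + 0.6×(0−159) = 159 − 95.4 = 63.6 → 64
  B: 200 + 0.6×(0−200) = 200 − 120 = 80 → 80
After the shade: rgb(71, 64, 80) = #474050.
A 25% shade moves each channel 25% toward 0:
  R: 71 − 17.75 = 53.25 → 53
  G: 64 + 0.25×(0−64) = 64 − 16 = 48 → 48
  B: 80 + 0.25×(0−80) = 80 − 20 = 60 → 60
rgb(53, 48, 60) = #35303c.

#35303c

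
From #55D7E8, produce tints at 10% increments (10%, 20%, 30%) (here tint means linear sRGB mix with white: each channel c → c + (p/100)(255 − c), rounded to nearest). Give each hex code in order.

#55D7E8 is rgb(85, 215, 232).
10%: (85 + 17 = 102→102, 215 + 4 = 219→219, 232 + 2.3 = 234.3→234) → #66DBEA
20%: (85 + 34 = 119→119, 215 + 8 = 223→223, 232 + 4.6 = 236.6→237) → #77DFED
30%: (85 + 51 = 136→136, 215 + 12 = 227→227, 232 + 6.9 = 238.9→239) → #88E3EF

#66DBEA, #77DFED, #88E3EF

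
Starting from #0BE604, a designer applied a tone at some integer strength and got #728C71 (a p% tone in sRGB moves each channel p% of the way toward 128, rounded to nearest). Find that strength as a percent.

88%

#0BE604 is rgb(11, 230, 4); #728C71 is rgb(114, 140, 113).
On the B channel (widest range): 113 ≈ 4 + (p/100)(128 − 4), so p ≈ 100×(113 − 4)/(128 − 4) = 10900/124 = 87.90.
p = 88 reproduces all three channels after rounding.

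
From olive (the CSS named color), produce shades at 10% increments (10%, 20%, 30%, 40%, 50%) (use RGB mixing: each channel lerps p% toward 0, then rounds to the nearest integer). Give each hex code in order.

CSS olive is rgb(128, 128, 0).
10%: (128 − 12.8 = 115.2→115, 128 − 12.8 = 115.2→115, 0→0) → #737300
20%: (128 − 25.6 = 102.4→102, 128 − 25.6 = 102.4→102, 0→0) → #666600
30%: (128 − 38.4 = 89.6→90, 128 − 38.4 = 89.6→90, 0→0) → #5a5a00
40%: (128 − 51.2 = 76.8→77, 128 − 51.2 = 76.8→77, 0→0) → #4d4d00
50%: (128 − 64 = 64→64, 128 − 64 = 64→64, 0→0) → #404000

#737300, #666600, #5a5a00, #4d4d00, #404000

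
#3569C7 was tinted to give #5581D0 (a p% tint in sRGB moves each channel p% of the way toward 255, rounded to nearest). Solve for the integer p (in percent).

16%

#3569C7 is rgb(53, 105, 199); #5581D0 is rgb(85, 129, 208).
On the R channel (widest range): 85 ≈ 53 + (p/100)(255 − 53), so p ≈ 100×(85 − 53)/(255 − 53) = 3200/202 = 15.84.
p = 16 reproduces all three channels after rounding.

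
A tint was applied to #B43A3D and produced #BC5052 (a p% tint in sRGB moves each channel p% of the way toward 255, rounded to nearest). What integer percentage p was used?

11%

#B43A3D is rgb(180, 58, 61); #BC5052 is rgb(188, 80, 82).
On the G channel (widest range): 80 ≈ 58 + (p/100)(255 − 58), so p ≈ 100×(80 − 58)/(255 − 58) = 2200/197 = 11.17.
p = 11 reproduces all three channels after rounding.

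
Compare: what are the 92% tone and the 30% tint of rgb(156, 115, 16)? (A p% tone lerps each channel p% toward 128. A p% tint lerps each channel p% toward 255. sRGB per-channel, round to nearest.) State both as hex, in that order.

92% tone:
  R: 156 + 0.92×(128−156) = 156 − 25.76 = 130.24 → 130
  G: 115 + 11.96 = 126.96 → 127
  B: 16 + 103.04 = 119.04 → 119
  → #827F77
30% tint:
  R: 156 + 0.3×(255−156) = 156 + 29.7 = 185.7 → 186
  G: 115 + 0.3×(255−115) = 115 + 42 = 157 → 157
  B: 16 + 0.3×(255−16) = 16 + 71.7 = 87.7 → 88
  → #BA9D58

#827F77, #BA9D58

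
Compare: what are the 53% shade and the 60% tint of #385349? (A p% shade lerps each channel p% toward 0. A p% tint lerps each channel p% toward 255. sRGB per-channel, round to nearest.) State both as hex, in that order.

#385349 is rgb(56, 83, 73).
53% shade:
  R: 56 − 29.68 = 26.32 → 26
  G: 83 + 0.53×(0−83) = 83 − 43.99 = 39.01 → 39
  B: 73 + 0.53×(0−73) = 73 − 38.69 = 34.31 → 34
  → #1a2722
60% tint:
  R: 56 + 119.4 = 175.4 → 175
  G: 83 + 103.2 = 186.2 → 186
  B: 73 + 109.2 = 182.2 → 182
  → #afbab6

#1a2722, #afbab6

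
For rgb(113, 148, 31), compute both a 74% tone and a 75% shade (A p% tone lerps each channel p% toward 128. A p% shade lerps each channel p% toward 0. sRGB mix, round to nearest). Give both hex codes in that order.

74% tone:
  R: 113 + 0.74×(128−113) = 113 + 11.1 = 124.1 → 124
  G: 148 + 0.74×(128−148) = 148 − 14.8 = 133.2 → 133
  B: 31 + 71.78 = 102.78 → 103
  → #7c8567
75% shade:
  R: 113 − 84.75 = 28.25 → 28
  G: 148 + 0.75×(0−148) = 148 − 111 = 37 → 37
  B: 31 + 0.75×(0−31) = 31 − 23.25 = 7.75 → 8
  → #1c2508

#7c8567, #1c2508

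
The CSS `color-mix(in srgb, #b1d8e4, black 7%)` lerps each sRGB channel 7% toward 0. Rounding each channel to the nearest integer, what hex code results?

#a5c9d4

#b1d8e4 is rgb(177, 216, 228).
A 7% shade moves each channel 7% toward 0:
  R: 177 − 12.39 = 164.61 → 165
  G: 216 + 0.07×(0−216) = 216 − 15.12 = 200.88 → 201
  B: 228 + 0.07×(0−228) = 228 − 15.96 = 212.04 → 212
rgb(165, 201, 212) = #a5c9d4.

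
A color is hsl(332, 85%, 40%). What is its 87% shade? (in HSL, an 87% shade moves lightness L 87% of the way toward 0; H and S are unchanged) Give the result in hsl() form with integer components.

L moves 87% from 40 toward 0: 40 − 34.8 = 5.2 → 5.
H and S are unchanged.

hsl(332, 85%, 5%)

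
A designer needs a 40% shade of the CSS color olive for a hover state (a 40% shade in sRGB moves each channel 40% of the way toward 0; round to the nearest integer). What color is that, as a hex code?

#4D4D00

CSS olive is rgb(128, 128, 0).
Lerp each channel 40% toward 0:
  R: 128 + 0.4×(0−128) = 128 − 51.2 = 76.8 → 77
  G: 128 + 0.4×(0−128) = 128 − 51.2 = 76.8 → 77
  B: 0 + 0 = 0 → 0
rgb(77, 77, 0) = #4D4D00.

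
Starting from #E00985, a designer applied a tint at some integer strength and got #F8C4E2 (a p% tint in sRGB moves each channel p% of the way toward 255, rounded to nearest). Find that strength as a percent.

76%

#E00985 is rgb(224, 9, 133); #F8C4E2 is rgb(248, 196, 226).
On the G channel (widest range): 196 ≈ 9 + (p/100)(255 − 9), so p ≈ 100×(196 − 9)/(255 − 9) = 18700/246 = 76.02.
p = 76 reproduces all three channels after rounding.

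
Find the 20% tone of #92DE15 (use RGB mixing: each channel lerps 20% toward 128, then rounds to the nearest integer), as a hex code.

#92DE15 is rgb(146, 222, 21).
A 20% tone moves each channel 20% toward 128:
  R: 146 + 0.2×(128−146) = 146 − 3.6 = 142.4 → 142
  G: 222 − 18.8 = 203.2 → 203
  B: 21 + 0.2×(128−21) = 21 + 21.4 = 42.4 → 42
rgb(142, 203, 42) = #8ECB2A.

#8ECB2A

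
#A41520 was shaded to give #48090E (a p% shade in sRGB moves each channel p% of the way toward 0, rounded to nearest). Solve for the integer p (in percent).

56%

#A41520 is rgb(164, 21, 32); #48090E is rgb(72, 9, 14).
On the R channel (widest range): 72 ≈ 164 + (p/100)(0 − 164), so p ≈ 100×(72 − 164)/(0 − 164) = -9200/-164 = 56.10.
p = 56 reproduces all three channels after rounding.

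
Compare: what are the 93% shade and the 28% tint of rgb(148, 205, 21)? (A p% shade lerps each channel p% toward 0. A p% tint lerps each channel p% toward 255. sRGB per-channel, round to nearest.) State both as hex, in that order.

#0a0e01, #b2db57

93% shade:
  R: 148 − 137.64 = 10.36 → 10
  G: 205 + 0.93×(0−205) = 205 − 190.65 = 14.35 → 14
  B: 21 − 19.53 = 1.47 → 1
  → #0a0e01
28% tint:
  R: 148 + 0.28×(255−148) = 148 + 29.96 = 177.96 → 178
  G: 205 + 14 = 219 → 219
  B: 21 + 65.52 = 86.52 → 87
  → #b2db57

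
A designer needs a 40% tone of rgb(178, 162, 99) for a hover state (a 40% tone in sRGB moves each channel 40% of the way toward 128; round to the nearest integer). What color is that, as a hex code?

#9E946F

A 40% tone moves each channel 40% toward 128:
  R: 178 + 0.4×(128−178) = 178 − 20 = 158 → 158
  G: 162 − 13.6 = 148.4 → 148
  B: 99 + 0.4×(128−99) = 99 + 11.6 = 110.6 → 111
rgb(158, 148, 111) = #9E946F.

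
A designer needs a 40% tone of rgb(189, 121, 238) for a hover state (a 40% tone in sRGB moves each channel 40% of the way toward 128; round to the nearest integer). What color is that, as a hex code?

#A57CC2

Lerp each channel 40% toward 128:
  R: 189 − 24.4 = 164.6 → 165
  G: 121 + 2.8 = 123.8 → 124
  B: 238 + 0.4×(128−238) = 238 − 44 = 194 → 194
rgb(165, 124, 194) = #A57CC2.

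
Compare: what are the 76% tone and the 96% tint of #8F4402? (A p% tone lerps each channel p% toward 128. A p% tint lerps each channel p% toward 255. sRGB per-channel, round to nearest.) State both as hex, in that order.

#847262, #FBF8F5

#8F4402 is rgb(143, 68, 2).
76% tone:
  R: 143 − 11.4 = 131.6 → 132
  G: 68 + 0.76×(128−68) = 68 + 45.6 = 113.6 → 114
  B: 2 + 0.76×(128−2) = 2 + 95.76 = 97.76 → 98
  → #847262
96% tint:
  R: 143 + 107.52 = 250.52 → 251
  G: 68 + 179.52 = 247.52 → 248
  B: 2 + 242.88 = 244.88 → 245
  → #FBF8F5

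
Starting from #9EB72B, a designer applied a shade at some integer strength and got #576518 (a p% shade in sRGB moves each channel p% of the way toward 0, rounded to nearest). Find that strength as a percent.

45%

#9EB72B is rgb(158, 183, 43); #576518 is rgb(87, 101, 24).
On the G channel (widest range): 101 ≈ 183 + (p/100)(0 − 183), so p ≈ 100×(101 − 183)/(0 − 183) = -8200/-183 = 44.81.
p = 45 reproduces all three channels after rounding.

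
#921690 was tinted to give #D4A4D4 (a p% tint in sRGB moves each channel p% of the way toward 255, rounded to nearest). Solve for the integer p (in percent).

#921690 is rgb(146, 22, 144); #D4A4D4 is rgb(212, 164, 212).
On the G channel (widest range): 164 ≈ 22 + (p/100)(255 − 22), so p ≈ 100×(164 − 22)/(255 − 22) = 14200/233 = 60.94.
p = 61 reproduces all three channels after rounding.

61%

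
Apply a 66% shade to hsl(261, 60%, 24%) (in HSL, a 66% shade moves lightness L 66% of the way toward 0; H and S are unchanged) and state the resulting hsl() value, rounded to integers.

hsl(261, 60%, 8%)

L moves 66% from 24 toward 0: 24 − 15.84 = 8.16 → 8.
H and S are unchanged.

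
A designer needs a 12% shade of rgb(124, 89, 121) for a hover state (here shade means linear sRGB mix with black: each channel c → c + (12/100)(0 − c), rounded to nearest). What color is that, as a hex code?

#6d4e6a

Lerp each channel 12% toward 0:
  R: 124 − 14.88 = 109.12 → 109
  G: 89 + 0.12×(0−89) = 89 − 10.68 = 78.32 → 78
  B: 121 + 0.12×(0−121) = 121 − 14.52 = 106.48 → 106
rgb(109, 78, 106) = #6d4e6a.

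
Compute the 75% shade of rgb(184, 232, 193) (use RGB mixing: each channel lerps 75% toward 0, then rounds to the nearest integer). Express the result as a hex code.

Per channel, c → c + 0.75(0 − c):
  R: 184 − 138 = 46 → 46
  G: 232 + 0.75×(0−232) = 232 − 174 = 58 → 58
  B: 193 + 0.75×(0−193) = 193 − 144.75 = 48.25 → 48
rgb(46, 58, 48) = #2e3a30.

#2e3a30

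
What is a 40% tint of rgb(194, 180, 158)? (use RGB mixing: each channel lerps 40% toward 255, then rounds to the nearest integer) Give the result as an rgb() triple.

rgb(218, 210, 197)

Per channel, c → c + 0.4(255 − c):
  R: 194 + 0.4×(255−194) = 194 + 24.4 = 218.4 → 218
  G: 180 + 0.4×(255−180) = 180 + 30 = 210 → 210
  B: 158 + 38.8 = 196.8 → 197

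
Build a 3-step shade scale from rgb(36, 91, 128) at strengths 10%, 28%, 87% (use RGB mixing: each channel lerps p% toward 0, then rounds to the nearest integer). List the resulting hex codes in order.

#205273, #1A425C, #050C11

10%: (36 − 3.6 = 32.4→32, 91 − 9.1 = 81.9→82, 128 − 12.8 = 115.2→115) → #205273
28%: (36 − 10.08 = 25.92→26, 91 − 25.48 = 65.52→66, 128 − 35.84 = 92.16→92) → #1A425C
87%: (36 − 31.32 = 4.68→5, 91 − 79.17 = 11.83→12, 128 − 111.36 = 16.64→17) → #050C11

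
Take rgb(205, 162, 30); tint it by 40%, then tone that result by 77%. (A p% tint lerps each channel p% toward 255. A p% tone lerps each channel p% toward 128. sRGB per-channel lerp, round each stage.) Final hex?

Per channel, c → c + 0.4(255 − c):
  R: 205 + 0.4×(255−205) = 205 + 20 = 225 → 225
  G: 162 + 0.4×(255−162) = 162 + 37.2 = 199.2 → 199
  B: 30 + 90 = 120 → 120
After the tint: rgb(225, 199, 120) = #E1C778.
A 77% tone moves each channel 77% toward 128:
  R: 225 + 0.77×(128−225) = 225 − 74.69 = 150.31 → 150
  G: 199 + 0.77×(128−199) = 199 − 54.67 = 144.33 → 144
  B: 120 + 6.16 = 126.16 → 126
rgb(150, 144, 126) = #96907E.

#96907E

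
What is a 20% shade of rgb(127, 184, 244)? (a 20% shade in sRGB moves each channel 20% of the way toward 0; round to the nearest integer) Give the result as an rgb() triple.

rgb(102, 147, 195)

Lerp each channel 20% toward 0:
  R: 127 − 25.4 = 101.6 → 102
  G: 184 + 0.2×(0−184) = 184 − 36.8 = 147.2 → 147
  B: 244 + 0.2×(0−244) = 244 − 48.8 = 195.2 → 195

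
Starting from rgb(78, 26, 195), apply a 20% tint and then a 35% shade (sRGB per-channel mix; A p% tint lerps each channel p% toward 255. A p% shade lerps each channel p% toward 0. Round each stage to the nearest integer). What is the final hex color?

#492f87

A 20% tint moves each channel 20% toward 255:
  R: 78 + 35.4 = 113.4 → 113
  G: 26 + 0.2×(255−26) = 26 + 45.8 = 71.8 → 72
  B: 195 + 12 = 207 → 207
After the tint: rgb(113, 72, 207) = #7148cf.
A 35% shade moves each channel 35% toward 0:
  R: 113 − 39.55 = 73.45 → 73
  G: 72 + 0.35×(0−72) = 72 − 25.2 = 46.8 → 47
  B: 207 + 0.35×(0−207) = 207 − 72.45 = 134.55 → 135
rgb(73, 47, 135) = #492f87.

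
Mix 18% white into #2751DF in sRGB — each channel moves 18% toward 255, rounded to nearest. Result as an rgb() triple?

rgb(78, 112, 229)

#2751DF is rgb(39, 81, 223).
Lerp each channel 18% toward 255:
  R: 39 + 38.88 = 77.88 → 78
  G: 81 + 31.32 = 112.32 → 112
  B: 223 + 5.76 = 228.76 → 229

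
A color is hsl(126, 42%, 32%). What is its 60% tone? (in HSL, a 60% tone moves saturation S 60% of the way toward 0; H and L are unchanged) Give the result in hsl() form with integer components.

hsl(126, 17%, 32%)

S moves 60% from 42 toward 0: 42 − 25.2 = 16.8 → 17.
H and L are unchanged.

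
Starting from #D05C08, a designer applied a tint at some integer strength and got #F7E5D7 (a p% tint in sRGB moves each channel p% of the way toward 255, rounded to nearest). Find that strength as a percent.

#D05C08 is rgb(208, 92, 8); #F7E5D7 is rgb(247, 229, 215).
On the B channel (widest range): 215 ≈ 8 + (p/100)(255 − 8), so p ≈ 100×(215 − 8)/(255 − 8) = 20700/247 = 83.81.
p = 84 reproduces all three channels after rounding.

84%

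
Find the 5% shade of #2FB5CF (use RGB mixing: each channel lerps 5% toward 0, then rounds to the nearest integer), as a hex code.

#2DACC5

#2FB5CF is rgb(47, 181, 207).
Lerp each channel 5% toward 0:
  R: 47 + 0.05×(0−47) = 47 − 2.35 = 44.65 → 45
  G: 181 − 9.05 = 171.95 → 172
  B: 207 + 0.05×(0−207) = 207 − 10.35 = 196.65 → 197
rgb(45, 172, 197) = #2DACC5.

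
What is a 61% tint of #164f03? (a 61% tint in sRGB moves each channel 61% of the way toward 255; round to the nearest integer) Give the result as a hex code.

#164f03 is rgb(22, 79, 3).
Per channel, c → c + 0.61(255 − c):
  R: 22 + 0.61×(255−22) = 22 + 142.13 = 164.13 → 164
  G: 79 + 0.61×(255−79) = 79 + 107.36 = 186.36 → 186
  B: 3 + 0.61×(255−3) = 3 + 153.72 = 156.72 → 157
rgb(164, 186, 157) = #a4ba9d.

#a4ba9d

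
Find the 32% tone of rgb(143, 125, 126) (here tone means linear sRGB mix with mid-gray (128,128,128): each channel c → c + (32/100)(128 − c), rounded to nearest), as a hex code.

#8a7e7f

Per channel, c → c + 0.32(128 − c):
  R: 143 + 0.32×(128−143) = 143 − 4.8 = 138.2 → 138
  G: 125 + 0.96 = 125.96 → 126
  B: 126 + 0.32×(128−126) = 126 + 0.64 = 126.64 → 127
rgb(138, 126, 127) = #8a7e7f.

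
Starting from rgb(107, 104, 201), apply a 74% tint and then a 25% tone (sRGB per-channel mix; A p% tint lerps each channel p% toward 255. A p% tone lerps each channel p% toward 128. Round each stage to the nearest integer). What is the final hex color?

Lerp each channel 74% toward 255:
  R: 107 + 0.74×(255−107) = 107 + 109.52 = 216.52 → 217
  G: 104 + 111.74 = 215.74 → 216
  B: 201 + 39.96 = 240.96 → 241
After the tint: rgb(217, 216, 241) = #D9D8F1.
Per channel, c → c + 0.25(128 − c):
  R: 217 − 22.25 = 194.75 → 195
  G: 216 + 0.25×(128−216) = 216 − 22 = 194 → 194
  B: 241 + 0.25×(128−241) = 241 − 28.25 = 212.75 → 213
rgb(195, 194, 213) = #C3C2D5.

#C3C2D5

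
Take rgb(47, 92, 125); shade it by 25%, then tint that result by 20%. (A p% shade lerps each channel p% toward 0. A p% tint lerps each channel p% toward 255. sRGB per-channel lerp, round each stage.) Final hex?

#4f6a7e

Lerp each channel 25% toward 0:
  R: 47 − 11.75 = 35.25 → 35
  G: 92 + 0.25×(0−92) = 92 − 23 = 69 → 69
  B: 125 − 31.25 = 93.75 → 94
After the shade: rgb(35, 69, 94) = #23455e.
Lerp each channel 20% toward 255:
  R: 35 + 0.2×(255−35) = 35 + 44 = 79 → 79
  G: 69 + 0.2×(255−69) = 69 + 37.2 = 106.2 → 106
  B: 94 + 0.2×(255−94) = 94 + 32.2 = 126.2 → 126
rgb(79, 106, 126) = #4f6a7e.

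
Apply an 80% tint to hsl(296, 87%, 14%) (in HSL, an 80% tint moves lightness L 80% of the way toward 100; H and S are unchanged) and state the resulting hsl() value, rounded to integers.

hsl(296, 87%, 83%)

L moves 80% from 14 toward 100: 14 + 68.8 = 82.8 → 83.
H and S are unchanged.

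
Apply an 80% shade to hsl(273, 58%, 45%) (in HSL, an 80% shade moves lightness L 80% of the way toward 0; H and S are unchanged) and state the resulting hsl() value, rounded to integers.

L moves 80% from 45 toward 0: 45 − 36 = 9 → 9.
H and S are unchanged.

hsl(273, 58%, 9%)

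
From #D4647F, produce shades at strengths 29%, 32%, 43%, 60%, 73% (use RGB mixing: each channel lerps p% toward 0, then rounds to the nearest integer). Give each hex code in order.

#97475A, #904456, #793948, #552833, #391B22

#D4647F is rgb(212, 100, 127).
29%: (212 − 61.48 = 150.52→151, 100 − 29 = 71→71, 127 − 36.83 = 90.17→90) → #97475A
32%: (212 − 67.84 = 144.16→144, 100 − 32 = 68→68, 127 − 40.64 = 86.36→86) → #904456
43%: (212 − 91.16 = 120.84→121, 100 − 43 = 57→57, 127 − 54.61 = 72.39→72) → #793948
60%: (212 − 127.2 = 84.8→85, 100 − 60 = 40→40, 127 − 76.2 = 50.8→51) → #552833
73%: (212 − 154.76 = 57.24→57, 100 − 73 = 27→27, 127 − 92.71 = 34.29→34) → #391B22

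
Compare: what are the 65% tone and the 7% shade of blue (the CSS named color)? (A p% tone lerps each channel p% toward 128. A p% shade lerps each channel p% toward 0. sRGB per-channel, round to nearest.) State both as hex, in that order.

CSS blue is rgb(0, 0, 255).
65% tone:
  R: 0 + 83.2 = 83.2 → 83
  G: 0 + 83.2 = 83.2 → 83
  B: 255 + 0.65×(128−255) = 255 − 82.55 = 172.45 → 172
  → #5353AC
7% shade:
  R: 0 + 0.07×(0−0) = 0 + 0 = 0 → 0
  G: 0 + 0.07×(0−0) = 0 + 0 = 0 → 0
  B: 255 + 0.07×(0−255) = 255 − 17.85 = 237.15 → 237
  → #0000ED

#5353AC, #0000ED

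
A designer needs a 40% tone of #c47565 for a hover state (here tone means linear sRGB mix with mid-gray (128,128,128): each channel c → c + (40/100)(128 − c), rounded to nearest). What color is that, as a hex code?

#a97970

#c47565 is rgb(196, 117, 101).
A 40% tone moves each channel 40% toward 128:
  R: 196 + 0.4×(128−196) = 196 − 27.2 = 168.8 → 169
  G: 117 + 4.4 = 121.4 → 121
  B: 101 + 0.4×(128−101) = 101 + 10.8 = 111.8 → 112
rgb(169, 121, 112) = #a97970.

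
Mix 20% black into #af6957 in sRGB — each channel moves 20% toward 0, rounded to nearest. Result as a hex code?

#8c5446

#af6957 is rgb(175, 105, 87).
A 20% shade moves each channel 20% toward 0:
  R: 175 − 35 = 140 → 140
  G: 105 − 21 = 84 → 84
  B: 87 + 0.2×(0−87) = 87 − 17.4 = 69.6 → 70
rgb(140, 84, 70) = #8c5446.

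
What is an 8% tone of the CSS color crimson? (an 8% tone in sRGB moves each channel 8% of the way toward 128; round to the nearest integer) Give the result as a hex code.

#D51D41

CSS crimson is rgb(220, 20, 60).
Per channel, c → c + 0.08(128 − c):
  R: 220 + 0.08×(128−220) = 220 − 7.36 = 212.64 → 213
  G: 20 + 0.08×(128−20) = 20 + 8.64 = 28.64 → 29
  B: 60 + 0.08×(128−60) = 60 + 5.44 = 65.44 → 65
rgb(213, 29, 65) = #D51D41.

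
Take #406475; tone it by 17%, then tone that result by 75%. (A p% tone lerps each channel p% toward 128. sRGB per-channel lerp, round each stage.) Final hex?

#406475 is rgb(64, 100, 117).
A 17% tone moves each channel 17% toward 128:
  R: 64 + 10.88 = 74.88 → 75
  G: 100 + 0.17×(128−100) = 100 + 4.76 = 104.76 → 105
  B: 117 + 0.17×(128−117) = 117 + 1.87 = 118.87 → 119
After the tone: rgb(75, 105, 119) = #4b6977.
Per channel, c → c + 0.75(128 − c):
  R: 75 + 39.75 = 114.75 → 115
  G: 105 + 17.25 = 122.25 → 122
  B: 119 + 6.75 = 125.75 → 126
rgb(115, 122, 126) = #737a7e.

#737a7e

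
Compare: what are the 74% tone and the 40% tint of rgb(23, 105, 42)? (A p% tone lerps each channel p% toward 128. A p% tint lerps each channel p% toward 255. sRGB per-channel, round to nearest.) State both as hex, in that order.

#657A6A, #74A57F

74% tone:
  R: 23 + 0.74×(128−23) = 23 + 77.7 = 100.7 → 101
  G: 105 + 0.74×(128−105) = 105 + 17.02 = 122.02 → 122
  B: 42 + 0.74×(128−42) = 42 + 63.64 = 105.64 → 106
  → #657A6A
40% tint:
  R: 23 + 92.8 = 115.8 → 116
  G: 105 + 0.4×(255−105) = 105 + 60 = 165 → 165
  B: 42 + 85.2 = 127.2 → 127
  → #74A57F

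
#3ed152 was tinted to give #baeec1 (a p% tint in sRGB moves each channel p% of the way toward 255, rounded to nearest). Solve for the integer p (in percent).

#3ed152 is rgb(62, 209, 82); #baeec1 is rgb(186, 238, 193).
On the R channel (widest range): 186 ≈ 62 + (p/100)(255 − 62), so p ≈ 100×(186 − 62)/(255 − 62) = 12400/193 = 64.25.
p = 64 reproduces all three channels after rounding.

64%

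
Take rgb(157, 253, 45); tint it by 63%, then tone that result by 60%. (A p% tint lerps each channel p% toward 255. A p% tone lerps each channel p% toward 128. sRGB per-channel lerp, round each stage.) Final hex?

Per channel, c → c + 0.63(255 − c):
  R: 157 + 61.74 = 218.74 → 219
  G: 253 + 1.26 = 254.26 → 254
  B: 45 + 132.3 = 177.3 → 177
After the tint: rgb(219, 254, 177) = #DBFEB1.
Lerp each channel 60% toward 128:
  R: 219 + 0.6×(128−219) = 219 − 54.6 = 164.4 → 164
  G: 254 + 0.6×(128−254) = 254 − 75.6 = 178.4 → 178
  B: 177 − 29.4 = 147.6 → 148
rgb(164, 178, 148) = #A4B294.

#A4B294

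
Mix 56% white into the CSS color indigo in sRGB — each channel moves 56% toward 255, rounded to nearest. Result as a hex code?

CSS indigo is rgb(75, 0, 130).
A 56% tint moves each channel 56% toward 255:
  R: 75 + 100.8 = 175.8 → 176
  G: 0 + 142.8 = 142.8 → 143
  B: 130 + 0.56×(255−130) = 130 + 70 = 200 → 200
rgb(176, 143, 200) = #b08fc8.

#b08fc8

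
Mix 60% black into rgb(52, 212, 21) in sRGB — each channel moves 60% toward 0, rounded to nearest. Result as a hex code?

#155508

Lerp each channel 60% toward 0:
  R: 52 − 31.2 = 20.8 → 21
  G: 212 − 127.2 = 84.8 → 85
  B: 21 + 0.6×(0−21) = 21 − 12.6 = 8.4 → 8
rgb(21, 85, 8) = #155508.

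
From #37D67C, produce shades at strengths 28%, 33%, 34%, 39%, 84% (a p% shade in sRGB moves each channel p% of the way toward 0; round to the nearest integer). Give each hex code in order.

#37D67C is rgb(55, 214, 124).
28%: (55 − 15.4 = 39.6→40, 214 − 59.92 = 154.08→154, 124 − 34.72 = 89.28→89) → #289A59
33%: (55 − 18.15 = 36.85→37, 214 − 70.62 = 143.38→143, 124 − 40.92 = 83.08→83) → #258F53
34%: (55 − 18.7 = 36.3→36, 214 − 72.76 = 141.24→141, 124 − 42.16 = 81.84→82) → #248D52
39%: (55 − 21.45 = 33.55→34, 214 − 83.46 = 130.54→131, 124 − 48.36 = 75.64→76) → #22834C
84%: (55 − 46.2 = 8.8→9, 214 − 179.76 = 34.24→34, 124 − 104.16 = 19.84→20) → #092214

#289A59, #258F53, #248D52, #22834C, #092214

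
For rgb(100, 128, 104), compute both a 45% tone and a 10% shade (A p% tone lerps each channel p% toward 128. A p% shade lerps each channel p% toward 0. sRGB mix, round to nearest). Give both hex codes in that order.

#718073, #5a735e

45% tone:
  R: 100 + 0.45×(128−100) = 100 + 12.6 = 112.6 → 113
  G: 128 + 0.45×(128−128) = 128 + 0 = 128 → 128
  B: 104 + 0.45×(128−104) = 104 + 10.8 = 114.8 → 115
  → #718073
10% shade:
  R: 100 + 0.1×(0−100) = 100 − 10 = 90 → 90
  G: 128 − 12.8 = 115.2 → 115
  B: 104 + 0.1×(0−104) = 104 − 10.4 = 93.6 → 94
  → #5a735e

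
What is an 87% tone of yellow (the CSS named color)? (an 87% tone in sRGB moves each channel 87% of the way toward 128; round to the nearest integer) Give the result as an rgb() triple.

CSS yellow is rgb(255, 255, 0).
Lerp each channel 87% toward 128:
  R: 255 − 110.49 = 144.51 → 145
  G: 255 + 0.87×(128−255) = 255 − 110.49 = 144.51 → 145
  B: 0 + 111.36 = 111.36 → 111

rgb(145, 145, 111)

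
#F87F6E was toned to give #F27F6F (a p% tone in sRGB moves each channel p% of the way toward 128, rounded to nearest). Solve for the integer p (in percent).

5%

#F87F6E is rgb(248, 127, 110); #F27F6F is rgb(242, 127, 111).
On the R channel (widest range): 242 ≈ 248 + (p/100)(128 − 248), so p ≈ 100×(242 − 248)/(128 − 248) = -600/-120 = 5.00.
p = 5 reproduces all three channels after rounding.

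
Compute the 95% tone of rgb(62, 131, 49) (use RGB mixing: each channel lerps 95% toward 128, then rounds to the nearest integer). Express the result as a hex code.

#7D807C

A 95% tone moves each channel 95% toward 128:
  R: 62 + 0.95×(128−62) = 62 + 62.7 = 124.7 → 125
  G: 131 − 2.85 = 128.15 → 128
  B: 49 + 75.05 = 124.05 → 124
rgb(125, 128, 124) = #7D807C.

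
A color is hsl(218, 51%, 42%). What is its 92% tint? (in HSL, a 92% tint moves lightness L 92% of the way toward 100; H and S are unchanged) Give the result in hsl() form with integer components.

L moves 92% from 42 toward 100: 42 + 53.36 = 95.36 → 95.
H and S are unchanged.

hsl(218, 51%, 95%)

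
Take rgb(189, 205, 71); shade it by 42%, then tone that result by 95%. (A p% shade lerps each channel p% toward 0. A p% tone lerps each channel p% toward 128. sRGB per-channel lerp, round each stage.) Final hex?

#7f807c

A 42% shade moves each channel 42% toward 0:
  R: 189 − 79.38 = 109.62 → 110
  G: 205 + 0.42×(0−205) = 205 − 86.1 = 118.9 → 119
  B: 71 + 0.42×(0−71) = 71 − 29.82 = 41.18 → 41
After the shade: rgb(110, 119, 41) = #6e7729.
Lerp each channel 95% toward 128:
  R: 110 + 17.1 = 127.1 → 127
  G: 119 + 0.95×(128−119) = 119 + 8.55 = 127.55 → 128
  B: 41 + 82.65 = 123.65 → 124
rgb(127, 128, 124) = #7f807c.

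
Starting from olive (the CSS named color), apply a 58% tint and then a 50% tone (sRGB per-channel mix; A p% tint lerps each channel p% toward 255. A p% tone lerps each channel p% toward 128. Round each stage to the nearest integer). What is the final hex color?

#a5a58a

CSS olive is rgb(128, 128, 0).
Per channel, c → c + 0.58(255 − c):
  R: 128 + 0.58×(255−128) = 128 + 73.66 = 201.66 → 202
  G: 128 + 73.66 = 201.66 → 202
  B: 0 + 0.58×(255−0) = 0 + 147.9 = 147.9 → 148
After the tint: rgb(202, 202, 148) = #caca94.
A 50% tone moves each channel 50% toward 128:
  R: 202 + 0.5×(128−202) = 202 − 37 = 165 → 165
  G: 202 + 0.5×(128−202) = 202 − 37 = 165 → 165
  B: 148 − 10 = 138 → 138
rgb(165, 165, 138) = #a5a58a.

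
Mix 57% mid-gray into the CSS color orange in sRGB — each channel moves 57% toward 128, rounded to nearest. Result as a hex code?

#b79049

CSS orange is rgb(255, 165, 0).
Per channel, c → c + 0.57(128 − c):
  R: 255 − 72.39 = 182.61 → 183
  G: 165 − 21.09 = 143.91 → 144
  B: 0 + 0.57×(128−0) = 0 + 72.96 = 72.96 → 73
rgb(183, 144, 73) = #b79049.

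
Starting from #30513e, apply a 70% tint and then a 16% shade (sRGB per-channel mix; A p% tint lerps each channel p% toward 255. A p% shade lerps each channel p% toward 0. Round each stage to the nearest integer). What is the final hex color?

#30513e is rgb(48, 81, 62).
Lerp each channel 70% toward 255:
  R: 48 + 144.9 = 192.9 → 193
  G: 81 + 0.7×(255−81) = 81 + 121.8 = 202.8 → 203
  B: 62 + 0.7×(255−62) = 62 + 135.1 = 197.1 → 197
After the tint: rgb(193, 203, 197) = #c1cbc5.
Lerp each channel 16% toward 0:
  R: 193 + 0.16×(0−193) = 193 − 30.88 = 162.12 → 162
  G: 203 + 0.16×(0−203) = 203 − 32.48 = 170.52 → 171
  B: 197 − 31.52 = 165.48 → 165
rgb(162, 171, 165) = #a2aba5.

#a2aba5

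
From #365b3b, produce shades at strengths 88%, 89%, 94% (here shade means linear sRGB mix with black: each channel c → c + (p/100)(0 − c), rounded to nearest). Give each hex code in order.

#060b07, #060a06, #030504

#365b3b is rgb(54, 91, 59).
88%: (54 − 47.52 = 6.48→6, 91 − 80.08 = 10.92→11, 59 − 51.92 = 7.08→7) → #060b07
89%: (54 − 48.06 = 5.94→6, 91 − 80.99 = 10.01→10, 59 − 52.51 = 6.49→6) → #060a06
94%: (54 − 50.76 = 3.24→3, 91 − 85.54 = 5.46→5, 59 − 55.46 = 3.54→4) → #030504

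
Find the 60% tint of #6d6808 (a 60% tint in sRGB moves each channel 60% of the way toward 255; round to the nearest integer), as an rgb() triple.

rgb(197, 195, 156)

#6d6808 is rgb(109, 104, 8).
Lerp each channel 60% toward 255:
  R: 109 + 87.6 = 196.6 → 197
  G: 104 + 0.6×(255−104) = 104 + 90.6 = 194.6 → 195
  B: 8 + 148.2 = 156.2 → 156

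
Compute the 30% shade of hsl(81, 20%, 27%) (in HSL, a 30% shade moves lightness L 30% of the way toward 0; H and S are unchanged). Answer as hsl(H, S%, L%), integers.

hsl(81, 20%, 19%)

L moves 30% from 27 toward 0: 27 − 8.1 = 18.9 → 19.
H and S are unchanged.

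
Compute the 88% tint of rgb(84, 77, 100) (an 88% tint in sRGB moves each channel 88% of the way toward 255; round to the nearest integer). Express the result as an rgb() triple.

rgb(234, 234, 236)

Lerp each channel 88% toward 255:
  R: 84 + 150.48 = 234.48 → 234
  G: 77 + 0.88×(255−77) = 77 + 156.64 = 233.64 → 234
  B: 100 + 136.4 = 236.4 → 236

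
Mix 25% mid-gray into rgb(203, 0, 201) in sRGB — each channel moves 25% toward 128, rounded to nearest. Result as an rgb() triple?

rgb(184, 32, 183)

A 25% tone moves each channel 25% toward 128:
  R: 203 + 0.25×(128−203) = 203 − 18.75 = 184.25 → 184
  G: 0 + 0.25×(128−0) = 0 + 32 = 32 → 32
  B: 201 − 18.25 = 182.75 → 183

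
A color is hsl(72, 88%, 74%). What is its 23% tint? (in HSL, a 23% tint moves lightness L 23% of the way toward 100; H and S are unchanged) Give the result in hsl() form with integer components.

L moves 23% from 74 toward 100: 74 + 5.98 = 79.98 → 80.
H and S are unchanged.

hsl(72, 88%, 80%)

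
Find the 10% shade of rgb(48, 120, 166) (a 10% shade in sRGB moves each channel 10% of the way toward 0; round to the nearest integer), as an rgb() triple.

rgb(43, 108, 149)

Lerp each channel 10% toward 0:
  R: 48 + 0.1×(0−48) = 48 − 4.8 = 43.2 → 43
  G: 120 + 0.1×(0−120) = 120 − 12 = 108 → 108
  B: 166 − 16.6 = 149.4 → 149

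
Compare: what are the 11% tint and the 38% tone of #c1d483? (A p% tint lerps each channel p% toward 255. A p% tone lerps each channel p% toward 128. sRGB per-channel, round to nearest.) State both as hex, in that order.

#c8d991, #a8b482

#c1d483 is rgb(193, 212, 131).
11% tint:
  R: 193 + 6.82 = 199.82 → 200
  G: 212 + 4.73 = 216.73 → 217
  B: 131 + 13.64 = 144.64 → 145
  → #c8d991
38% tone:
  R: 193 + 0.38×(128−193) = 193 − 24.7 = 168.3 → 168
  G: 212 + 0.38×(128−212) = 212 − 31.92 = 180.08 → 180
  B: 131 − 1.14 = 129.86 → 130
  → #a8b482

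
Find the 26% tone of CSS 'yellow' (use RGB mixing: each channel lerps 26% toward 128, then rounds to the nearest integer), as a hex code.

#dede21

CSS yellow is rgb(255, 255, 0).
A 26% tone moves each channel 26% toward 128:
  R: 255 + 0.26×(128−255) = 255 − 33.02 = 221.98 → 222
  G: 255 + 0.26×(128−255) = 255 − 33.02 = 221.98 → 222
  B: 0 + 33.28 = 33.28 → 33
rgb(222, 222, 33) = #dede21.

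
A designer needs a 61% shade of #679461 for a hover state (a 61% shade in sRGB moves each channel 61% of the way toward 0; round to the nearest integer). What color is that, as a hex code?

#283A26

#679461 is rgb(103, 148, 97).
Per channel, c → c + 0.61(0 − c):
  R: 103 + 0.61×(0−103) = 103 − 62.83 = 40.17 → 40
  G: 148 − 90.28 = 57.72 → 58
  B: 97 − 59.17 = 37.83 → 38
rgb(40, 58, 38) = #283A26.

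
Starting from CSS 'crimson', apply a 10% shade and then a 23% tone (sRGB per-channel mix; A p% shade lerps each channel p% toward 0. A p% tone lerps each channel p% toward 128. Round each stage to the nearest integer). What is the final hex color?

#b62b47

CSS crimson is rgb(220, 20, 60).
Lerp each channel 10% toward 0:
  R: 220 + 0.1×(0−220) = 220 − 22 = 198 → 198
  G: 20 + 0.1×(0−20) = 20 − 2 = 18 → 18
  B: 60 + 0.1×(0−60) = 60 − 6 = 54 → 54
After the shade: rgb(198, 18, 54) = #c61236.
A 23% tone moves each channel 23% toward 128:
  R: 198 + 0.23×(128−198) = 198 − 16.1 = 181.9 → 182
  G: 18 + 25.3 = 43.3 → 43
  B: 54 + 0.23×(128−54) = 54 + 17.02 = 71.02 → 71
rgb(182, 43, 71) = #b62b47.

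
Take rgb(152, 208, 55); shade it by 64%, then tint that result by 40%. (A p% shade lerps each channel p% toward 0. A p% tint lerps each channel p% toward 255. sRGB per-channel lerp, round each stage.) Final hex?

#879372

Lerp each channel 64% toward 0:
  R: 152 + 0.64×(0−152) = 152 − 97.28 = 54.72 → 55
  G: 208 + 0.64×(0−208) = 208 − 133.12 = 74.88 → 75
  B: 55 + 0.64×(0−55) = 55 − 35.2 = 19.8 → 20
After the shade: rgb(55, 75, 20) = #374b14.
Per channel, c → c + 0.4(255 − c):
  R: 55 + 80 = 135 → 135
  G: 75 + 72 = 147 → 147
  B: 20 + 94 = 114 → 114
rgb(135, 147, 114) = #879372.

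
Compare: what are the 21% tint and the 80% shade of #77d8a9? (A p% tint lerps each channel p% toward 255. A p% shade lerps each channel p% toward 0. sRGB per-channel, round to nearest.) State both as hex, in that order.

#77d8a9 is rgb(119, 216, 169).
21% tint:
  R: 119 + 0.21×(255−119) = 119 + 28.56 = 147.56 → 148
  G: 216 + 8.19 = 224.19 → 224
  B: 169 + 18.06 = 187.06 → 187
  → #94e0bb
80% shade:
  R: 119 − 95.2 = 23.8 → 24
  G: 216 + 0.8×(0−216) = 216 − 172.8 = 43.2 → 43
  B: 169 + 0.8×(0−169) = 169 − 135.2 = 33.8 → 34
  → #182b22

#94e0bb, #182b22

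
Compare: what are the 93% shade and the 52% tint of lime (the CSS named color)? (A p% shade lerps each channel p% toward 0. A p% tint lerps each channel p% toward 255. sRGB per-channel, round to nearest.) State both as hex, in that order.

#001200, #85FF85

CSS lime is rgb(0, 255, 0).
93% shade:
  R: 0 + 0.93×(0−0) = 0 + 0 = 0 → 0
  G: 255 + 0.93×(0−255) = 255 − 237.15 = 17.85 → 18
  B: 0 + 0.93×(0−0) = 0 + 0 = 0 → 0
  → #001200
52% tint:
  R: 0 + 132.6 = 132.6 → 133
  G: 255 + 0.52×(255−255) = 255 + 0 = 255 → 255
  B: 0 + 132.6 = 132.6 → 133
  → #85FF85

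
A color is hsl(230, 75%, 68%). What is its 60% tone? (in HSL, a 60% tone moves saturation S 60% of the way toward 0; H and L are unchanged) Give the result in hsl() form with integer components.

S moves 60% from 75 toward 0: 75 − 45 = 30 → 30.
H and L are unchanged.

hsl(230, 30%, 68%)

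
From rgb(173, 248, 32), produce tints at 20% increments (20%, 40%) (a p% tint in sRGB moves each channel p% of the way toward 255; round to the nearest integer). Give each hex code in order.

#BDF94D, #CEFB79

20%: (173 + 16.4 = 189.4→189, 248 + 1.4 = 249.4→249, 32 + 44.6 = 76.6→77) → #BDF94D
40%: (173 + 32.8 = 205.8→206, 248 + 2.8 = 250.8→251, 32 + 89.2 = 121.2→121) → #CEFB79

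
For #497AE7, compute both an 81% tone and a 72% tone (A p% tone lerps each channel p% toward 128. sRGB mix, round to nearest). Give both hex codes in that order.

#767F94, #717E9D

#497AE7 is rgb(73, 122, 231).
81% tone:
  R: 73 + 44.55 = 117.55 → 118
  G: 122 + 0.81×(128−122) = 122 + 4.86 = 126.86 → 127
  B: 231 − 83.43 = 147.57 → 148
  → #767F94
72% tone:
  R: 73 + 0.72×(128−73) = 73 + 39.6 = 112.6 → 113
  G: 122 + 4.32 = 126.32 → 126
  B: 231 + 0.72×(128−231) = 231 − 74.16 = 156.84 → 157
  → #717E9D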